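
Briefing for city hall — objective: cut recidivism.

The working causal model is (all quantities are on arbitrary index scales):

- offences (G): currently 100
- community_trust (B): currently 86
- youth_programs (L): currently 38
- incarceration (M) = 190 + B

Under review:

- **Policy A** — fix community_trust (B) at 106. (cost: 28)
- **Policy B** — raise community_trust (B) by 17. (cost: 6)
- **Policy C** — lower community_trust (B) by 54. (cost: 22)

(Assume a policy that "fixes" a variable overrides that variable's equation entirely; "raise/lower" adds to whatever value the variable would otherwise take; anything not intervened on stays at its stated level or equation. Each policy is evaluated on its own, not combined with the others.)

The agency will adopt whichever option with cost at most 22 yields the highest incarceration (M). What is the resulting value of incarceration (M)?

Policy B (B + 17):
  B = 86 + 17 = 103
  M = 190 + 103 = 293
Policy C (B − 54):
  B = 86 − 54 = 32
  M = 190 + 32 = 222
Comparing — Policy B: M=293, Policy C: M=222. Highest is 293 (Policy B).

293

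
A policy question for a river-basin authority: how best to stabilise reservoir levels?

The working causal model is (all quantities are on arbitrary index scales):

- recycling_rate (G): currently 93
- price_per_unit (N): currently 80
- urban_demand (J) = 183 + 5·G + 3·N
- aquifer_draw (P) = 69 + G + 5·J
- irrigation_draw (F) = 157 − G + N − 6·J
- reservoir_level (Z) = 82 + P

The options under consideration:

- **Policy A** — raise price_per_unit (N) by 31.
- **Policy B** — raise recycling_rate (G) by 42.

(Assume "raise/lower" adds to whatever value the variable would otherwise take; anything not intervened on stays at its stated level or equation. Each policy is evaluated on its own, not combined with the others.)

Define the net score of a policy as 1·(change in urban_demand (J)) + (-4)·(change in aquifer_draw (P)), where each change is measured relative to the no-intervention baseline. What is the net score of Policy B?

Baseline:
  G = 93
  N = 80
  J = 183 + 5·93 + 3·80 = 888
  P = 69 + 93 + 5·888 = 4602
Policy B (G + 42):
  G = 93 + 42 = 135
  N = 80
  J = 183 + 5·135 + 3·80 = 1098
  P = 69 + 135 + 5·1098 = 5694
ΔJ = 1098 − 888 = 210; ΔP = 5694 − 4602 = 1092
Score = 1·210 + (-4)·1092 = -4158

-4158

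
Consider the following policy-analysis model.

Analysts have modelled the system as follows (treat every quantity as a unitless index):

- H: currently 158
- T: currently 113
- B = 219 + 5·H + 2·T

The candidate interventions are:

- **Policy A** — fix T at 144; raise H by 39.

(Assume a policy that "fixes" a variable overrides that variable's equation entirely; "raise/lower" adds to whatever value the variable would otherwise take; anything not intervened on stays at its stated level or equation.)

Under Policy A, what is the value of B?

Policy A (T := 144, H + 39):
  H = 158 + 39 = 197
  T = 144
  B = 219 + 5·197 + 2·144 = 1492

1492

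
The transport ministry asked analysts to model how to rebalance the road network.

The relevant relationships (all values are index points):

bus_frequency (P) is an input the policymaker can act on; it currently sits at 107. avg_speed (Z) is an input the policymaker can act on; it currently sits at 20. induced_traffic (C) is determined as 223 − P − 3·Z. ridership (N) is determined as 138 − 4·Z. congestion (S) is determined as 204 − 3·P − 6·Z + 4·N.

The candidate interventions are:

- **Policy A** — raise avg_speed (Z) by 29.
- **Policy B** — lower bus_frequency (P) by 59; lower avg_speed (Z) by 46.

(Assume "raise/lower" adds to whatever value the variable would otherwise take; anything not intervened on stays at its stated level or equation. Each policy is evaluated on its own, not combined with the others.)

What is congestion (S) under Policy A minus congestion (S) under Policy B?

-1827

Policy A (Z + 29):
  P = 107
  Z = 20 + 29 = 49
  N = 138 − 4·49 = -58
  S = 204 − 3·107 − 6·49 + 4·(-58) = -643
Policy B (P − 59, Z − 46):
  P = 107 − 59 = 48
  Z = 20 − 46 = -26
  N = 138 − 4·(-26) = 242
  S = 204 − 3·48 − 6·(-26) + 4·242 = 1184
S: -643 − 1184 = -1827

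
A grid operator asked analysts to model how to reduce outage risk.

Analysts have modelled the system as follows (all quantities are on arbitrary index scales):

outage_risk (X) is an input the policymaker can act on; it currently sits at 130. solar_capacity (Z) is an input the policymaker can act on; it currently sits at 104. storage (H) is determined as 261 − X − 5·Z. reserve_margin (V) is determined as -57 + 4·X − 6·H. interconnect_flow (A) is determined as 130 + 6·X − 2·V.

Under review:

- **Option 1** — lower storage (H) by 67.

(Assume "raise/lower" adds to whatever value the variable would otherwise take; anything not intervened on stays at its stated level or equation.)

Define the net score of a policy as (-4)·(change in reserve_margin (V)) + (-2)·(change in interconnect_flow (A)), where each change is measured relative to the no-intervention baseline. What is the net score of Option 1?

Baseline:
  X = 130
  Z = 104
  H = 261 − 130 − 5·104 = -389
  V = -57 + 4·130 − 6·(-389) = 2797
  A = 130 + 6·130 − 2·2797 = -4684
Option 1 (H − 67):
  X = 130
  Z = 104
  H = 261 − 130 − 5·104 (−67 from intervention) = -456
  V = -57 + 4·130 − 6·(-456) = 3199
  A = 130 + 6·130 − 2·3199 = -5488
ΔV = 3199 − 2797 = 402; ΔA = -5488 − (-4684) = -804
Score = (-4)·402 + (-2)·(-804) = 0

0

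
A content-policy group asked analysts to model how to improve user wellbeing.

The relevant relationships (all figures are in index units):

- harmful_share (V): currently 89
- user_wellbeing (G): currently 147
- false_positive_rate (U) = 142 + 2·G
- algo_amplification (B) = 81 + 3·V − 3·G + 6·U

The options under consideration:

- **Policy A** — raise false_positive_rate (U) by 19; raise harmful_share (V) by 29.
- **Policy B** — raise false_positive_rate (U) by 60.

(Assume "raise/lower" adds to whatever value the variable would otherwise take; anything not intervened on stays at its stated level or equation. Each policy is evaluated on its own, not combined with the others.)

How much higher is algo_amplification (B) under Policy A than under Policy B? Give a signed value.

Policy A (U + 19, V + 29):
  V = 89 + 29 = 118
  G = 147
  U = 142 + 2·147 (+19 from intervention) = 455
  B = 81 + 3·118 − 3·147 + 6·455 = 2724
Policy B (U + 60):
  V = 89
  G = 147
  U = 142 + 2·147 (+60 from intervention) = 496
  B = 81 + 3·89 − 3·147 + 6·496 = 2883
B: 2724 − 2883 = -159

-159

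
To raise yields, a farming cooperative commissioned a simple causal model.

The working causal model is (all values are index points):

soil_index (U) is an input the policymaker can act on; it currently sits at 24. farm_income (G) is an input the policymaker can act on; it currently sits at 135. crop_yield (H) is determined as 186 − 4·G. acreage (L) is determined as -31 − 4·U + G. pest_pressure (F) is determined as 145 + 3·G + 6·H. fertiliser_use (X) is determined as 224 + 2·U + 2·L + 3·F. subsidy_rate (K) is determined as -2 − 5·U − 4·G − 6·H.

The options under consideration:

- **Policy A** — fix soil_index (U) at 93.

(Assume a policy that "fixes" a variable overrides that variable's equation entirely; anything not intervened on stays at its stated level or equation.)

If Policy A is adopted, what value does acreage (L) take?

Policy A (U := 93):
  U = 93
  G = 135
  L = -31 − 4·93 + 135 = -268

-268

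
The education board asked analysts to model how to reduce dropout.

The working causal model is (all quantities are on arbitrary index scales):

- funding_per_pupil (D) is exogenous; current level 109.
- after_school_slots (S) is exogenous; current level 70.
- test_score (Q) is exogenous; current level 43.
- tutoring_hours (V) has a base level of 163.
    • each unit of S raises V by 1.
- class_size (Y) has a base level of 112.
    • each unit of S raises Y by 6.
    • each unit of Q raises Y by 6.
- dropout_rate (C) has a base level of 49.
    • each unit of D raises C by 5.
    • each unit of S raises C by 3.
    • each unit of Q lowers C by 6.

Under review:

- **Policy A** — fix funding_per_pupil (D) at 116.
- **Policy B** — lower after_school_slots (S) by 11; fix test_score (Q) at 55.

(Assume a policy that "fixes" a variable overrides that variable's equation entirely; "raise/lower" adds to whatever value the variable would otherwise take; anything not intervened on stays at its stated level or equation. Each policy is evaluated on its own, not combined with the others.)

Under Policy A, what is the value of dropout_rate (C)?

Policy A (D := 116):
  D = 116
  S = 70
  Q = 43
  C = 49 + 5·116 + 3·70 − 6·43 = 581

581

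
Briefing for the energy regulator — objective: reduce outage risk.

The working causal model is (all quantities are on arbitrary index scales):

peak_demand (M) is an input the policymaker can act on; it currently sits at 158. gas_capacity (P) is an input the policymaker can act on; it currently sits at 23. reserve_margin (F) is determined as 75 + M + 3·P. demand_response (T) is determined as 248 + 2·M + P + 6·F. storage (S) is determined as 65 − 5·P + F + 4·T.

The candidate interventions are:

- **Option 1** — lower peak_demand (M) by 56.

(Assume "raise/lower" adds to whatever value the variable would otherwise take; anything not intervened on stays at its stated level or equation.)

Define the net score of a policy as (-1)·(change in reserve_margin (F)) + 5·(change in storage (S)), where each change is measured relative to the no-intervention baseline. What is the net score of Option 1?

Baseline:
  M = 158
  P = 23
  F = 75 + 158 + 3·23 = 302
  T = 248 + 2·158 + 23 + 6·302 = 2399
  S = 65 − 5·23 + 302 + 4·2399 = 9848
Option 1 (M − 56):
  M = 158 − 56 = 102
  P = 23
  F = 75 + 102 + 3·23 = 246
  T = 248 + 2·102 + 23 + 6·246 = 1951
  S = 65 − 5·23 + 246 + 4·1951 = 8000
ΔF = 246 − 302 = -56; ΔS = 8000 − 9848 = -1848
Score = (-1)·(-56) + 5·(-1848) = -9184

-9184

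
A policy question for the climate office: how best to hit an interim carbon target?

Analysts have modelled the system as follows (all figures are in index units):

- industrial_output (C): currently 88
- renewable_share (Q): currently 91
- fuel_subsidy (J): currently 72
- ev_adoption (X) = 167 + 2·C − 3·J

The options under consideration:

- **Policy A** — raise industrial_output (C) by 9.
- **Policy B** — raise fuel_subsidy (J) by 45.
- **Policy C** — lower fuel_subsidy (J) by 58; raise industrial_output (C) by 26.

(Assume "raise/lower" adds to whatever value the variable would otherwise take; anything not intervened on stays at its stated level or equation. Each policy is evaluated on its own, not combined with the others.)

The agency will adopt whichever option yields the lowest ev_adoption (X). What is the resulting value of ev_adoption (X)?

-8

Policy A (C + 9):
  C = 88 + 9 = 97
  J = 72
  X = 167 + 2·97 − 3·72 = 145
Policy B (J + 45):
  C = 88
  J = 72 + 45 = 117
  X = 167 + 2·88 − 3·117 = -8
Policy C (J − 58, C + 26):
  C = 88 + 26 = 114
  J = 72 − 58 = 14
  X = 167 + 2·114 − 3·14 = 353
Comparing — Policy A: X=145, Policy B: X=-8, Policy C: X=353. Lowest is -8 (Policy B).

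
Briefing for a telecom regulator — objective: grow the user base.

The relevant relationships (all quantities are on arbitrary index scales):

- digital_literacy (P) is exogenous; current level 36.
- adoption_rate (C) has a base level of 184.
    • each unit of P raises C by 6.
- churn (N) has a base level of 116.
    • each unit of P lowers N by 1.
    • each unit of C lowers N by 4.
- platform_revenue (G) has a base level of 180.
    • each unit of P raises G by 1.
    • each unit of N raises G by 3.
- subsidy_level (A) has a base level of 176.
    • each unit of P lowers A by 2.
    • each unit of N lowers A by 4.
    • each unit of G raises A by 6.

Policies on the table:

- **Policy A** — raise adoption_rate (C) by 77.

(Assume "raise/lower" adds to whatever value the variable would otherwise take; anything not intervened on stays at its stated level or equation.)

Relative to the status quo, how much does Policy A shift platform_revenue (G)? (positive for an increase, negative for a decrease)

-924

Baseline:
  P = 36
  C = 184 + 6·36 = 400
  N = 116 − 36 − 4·400 = -1520
  G = 180 + 36 + 3·(-1520) = -4344
Policy A (C + 77):
  P = 36
  C = 184 + 6·36 (+77 from intervention) = 477
  N = 116 − 36 − 4·477 = -1828
  G = 180 + 36 + 3·(-1828) = -5268
Change in G: -5268 − (-4344) = -924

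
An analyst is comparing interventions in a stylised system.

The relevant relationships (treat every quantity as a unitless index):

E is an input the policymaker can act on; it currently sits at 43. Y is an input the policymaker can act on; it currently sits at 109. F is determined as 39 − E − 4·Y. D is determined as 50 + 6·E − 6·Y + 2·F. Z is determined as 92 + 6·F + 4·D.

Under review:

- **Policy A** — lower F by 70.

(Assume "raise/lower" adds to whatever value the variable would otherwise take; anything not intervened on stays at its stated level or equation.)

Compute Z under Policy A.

-8432

Policy A (F − 70):
  E = 43
  Y = 109
  F = 39 − 43 − 4·109 (−70 from intervention) = -510
  D = 50 + 6·43 − 6·109 + 2·(-510) = -1366
  Z = 92 + 6·(-510) + 4·(-1366) = -8432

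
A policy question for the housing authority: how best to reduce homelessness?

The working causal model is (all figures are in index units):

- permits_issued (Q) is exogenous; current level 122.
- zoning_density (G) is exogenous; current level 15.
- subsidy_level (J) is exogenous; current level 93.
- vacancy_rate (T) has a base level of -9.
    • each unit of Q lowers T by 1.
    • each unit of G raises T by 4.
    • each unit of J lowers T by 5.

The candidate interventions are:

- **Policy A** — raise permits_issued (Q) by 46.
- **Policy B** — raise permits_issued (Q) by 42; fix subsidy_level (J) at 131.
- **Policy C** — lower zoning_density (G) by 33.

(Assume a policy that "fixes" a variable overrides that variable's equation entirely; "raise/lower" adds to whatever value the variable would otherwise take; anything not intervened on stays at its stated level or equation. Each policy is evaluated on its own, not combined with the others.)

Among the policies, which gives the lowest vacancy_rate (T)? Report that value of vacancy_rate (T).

-768

Policy A (Q + 46):
  Q = 122 + 46 = 168
  G = 15
  J = 93
  T = -9 − 168 + 4·15 − 5·93 = -582
Policy B (Q + 42, J := 131):
  Q = 122 + 42 = 164
  G = 15
  J = 131
  T = -9 − 164 + 4·15 − 5·131 = -768
Policy C (G − 33):
  Q = 122
  G = 15 − 33 = -18
  J = 93
  T = -9 − 122 + 4·(-18) − 5·93 = -668
Comparing — Policy A: T=-582, Policy B: T=-768, Policy C: T=-668. Lowest is -768 (Policy B).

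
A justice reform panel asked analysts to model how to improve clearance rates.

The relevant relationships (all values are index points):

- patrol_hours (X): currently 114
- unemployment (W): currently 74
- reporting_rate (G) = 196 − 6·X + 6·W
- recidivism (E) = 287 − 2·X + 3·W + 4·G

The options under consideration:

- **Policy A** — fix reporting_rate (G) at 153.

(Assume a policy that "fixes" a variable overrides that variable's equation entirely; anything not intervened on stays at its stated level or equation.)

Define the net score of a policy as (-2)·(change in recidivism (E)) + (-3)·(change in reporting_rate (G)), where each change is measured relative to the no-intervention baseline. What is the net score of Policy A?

Baseline:
  X = 114
  W = 74
  G = 196 − 6·114 + 6·74 = -44
  E = 287 − 2·114 + 3·74 + 4·(-44) = 105
Policy A (G := 153):
  X = 114
  W = 74
  G = 153
  E = 287 − 2·114 + 3·74 + 4·153 = 893
ΔE = 893 − 105 = 788; ΔG = 153 − (-44) = 197
Score = (-2)·788 + (-3)·197 = -2167

-2167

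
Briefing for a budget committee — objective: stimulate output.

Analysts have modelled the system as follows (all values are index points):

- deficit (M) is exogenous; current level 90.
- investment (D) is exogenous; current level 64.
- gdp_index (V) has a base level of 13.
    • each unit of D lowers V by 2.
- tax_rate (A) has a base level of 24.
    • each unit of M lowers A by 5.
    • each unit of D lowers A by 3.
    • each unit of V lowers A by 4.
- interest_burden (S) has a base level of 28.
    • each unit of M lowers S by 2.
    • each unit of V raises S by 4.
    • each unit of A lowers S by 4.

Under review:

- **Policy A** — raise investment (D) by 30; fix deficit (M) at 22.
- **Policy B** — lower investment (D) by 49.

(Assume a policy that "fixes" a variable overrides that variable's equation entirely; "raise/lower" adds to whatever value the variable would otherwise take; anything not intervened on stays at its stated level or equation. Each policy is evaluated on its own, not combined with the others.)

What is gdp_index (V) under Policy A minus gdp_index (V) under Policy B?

Policy A (D + 30, M := 22):
  D = 64 + 30 = 94
  V = 13 − 2·94 = -175
Policy B (D − 49):
  D = 64 − 49 = 15
  V = 13 − 2·15 = -17
V: -175 − (-17) = -158

-158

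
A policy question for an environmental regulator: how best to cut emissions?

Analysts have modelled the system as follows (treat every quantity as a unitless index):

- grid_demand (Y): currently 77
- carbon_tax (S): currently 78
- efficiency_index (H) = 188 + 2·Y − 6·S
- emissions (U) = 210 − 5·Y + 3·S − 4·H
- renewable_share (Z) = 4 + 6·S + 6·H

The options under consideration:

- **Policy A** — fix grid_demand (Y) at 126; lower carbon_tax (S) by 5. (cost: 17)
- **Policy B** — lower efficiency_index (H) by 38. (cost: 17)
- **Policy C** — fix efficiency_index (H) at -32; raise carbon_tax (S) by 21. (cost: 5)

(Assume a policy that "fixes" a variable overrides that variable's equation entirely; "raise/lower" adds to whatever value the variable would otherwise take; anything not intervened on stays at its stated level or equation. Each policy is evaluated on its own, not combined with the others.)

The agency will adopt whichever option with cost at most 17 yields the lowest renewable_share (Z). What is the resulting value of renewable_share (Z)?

Policy A (Y := 126, S − 5):
  Y = 126
  S = 78 − 5 = 73
  H = 188 + 2·126 − 6·73 = 2
  Z = 4 + 6·73 + 6·2 = 454
Policy B (H − 38):
  Y = 77
  S = 78
  H = 188 + 2·77 − 6·78 (−38 from intervention) = -164
  Z = 4 + 6·78 + 6·(-164) = -512
Policy C (H := -32, S + 21):
  Y = 77
  S = 78 + 21 = 99
  H = -32
  Z = 4 + 6·99 + 6·(-32) = 406
Comparing — Policy A: Z=454, Policy B: Z=-512, Policy C: Z=406. Lowest is -512 (Policy B).

-512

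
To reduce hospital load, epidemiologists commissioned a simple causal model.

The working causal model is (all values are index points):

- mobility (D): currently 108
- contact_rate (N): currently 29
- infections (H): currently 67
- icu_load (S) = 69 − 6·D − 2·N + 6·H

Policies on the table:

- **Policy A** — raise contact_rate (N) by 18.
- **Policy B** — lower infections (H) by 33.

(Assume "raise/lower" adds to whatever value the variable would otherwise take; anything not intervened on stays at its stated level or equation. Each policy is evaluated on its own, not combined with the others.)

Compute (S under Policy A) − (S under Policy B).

162

Policy A (N + 18):
  D = 108
  N = 29 + 18 = 47
  H = 67
  S = 69 − 6·108 − 2·47 + 6·67 = -271
Policy B (H − 33):
  D = 108
  N = 29
  H = 67 − 33 = 34
  S = 69 − 6·108 − 2·29 + 6·34 = -433
S: -271 − (-433) = 162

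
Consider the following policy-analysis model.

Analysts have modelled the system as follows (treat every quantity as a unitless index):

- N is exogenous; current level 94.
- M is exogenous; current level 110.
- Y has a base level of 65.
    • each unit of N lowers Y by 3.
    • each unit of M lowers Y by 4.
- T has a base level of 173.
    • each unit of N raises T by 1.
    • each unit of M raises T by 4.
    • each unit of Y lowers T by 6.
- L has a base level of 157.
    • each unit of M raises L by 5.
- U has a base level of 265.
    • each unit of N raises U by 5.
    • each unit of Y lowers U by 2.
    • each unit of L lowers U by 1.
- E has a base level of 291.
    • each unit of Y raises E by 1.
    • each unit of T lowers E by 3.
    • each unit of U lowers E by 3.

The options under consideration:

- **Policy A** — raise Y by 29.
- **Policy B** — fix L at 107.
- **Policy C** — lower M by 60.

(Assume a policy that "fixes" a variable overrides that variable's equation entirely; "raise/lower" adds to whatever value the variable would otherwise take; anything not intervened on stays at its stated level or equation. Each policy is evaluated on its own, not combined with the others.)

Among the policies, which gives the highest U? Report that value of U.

Policy A (Y + 29):
  N = 94
  M = 110
  Y = 65 − 3·94 − 4·110 (+29 from intervention) = -628
  L = 157 + 5·110 = 707
  U = 265 + 5·94 − 2·(-628) − 707 = 1284
Policy B (L := 107):
  N = 94
  M = 110
  Y = 65 − 3·94 − 4·110 = -657
  L = 107
  U = 265 + 5·94 − 2·(-657) − 107 = 1942
Policy C (M − 60):
  N = 94
  M = 110 − 60 = 50
  Y = 65 − 3·94 − 4·50 = -417
  L = 157 + 5·50 = 407
  U = 265 + 5·94 − 2·(-417) − 407 = 1162
Comparing — Policy A: U=1284, Policy B: U=1942, Policy C: U=1162. Highest is 1942 (Policy B).

1942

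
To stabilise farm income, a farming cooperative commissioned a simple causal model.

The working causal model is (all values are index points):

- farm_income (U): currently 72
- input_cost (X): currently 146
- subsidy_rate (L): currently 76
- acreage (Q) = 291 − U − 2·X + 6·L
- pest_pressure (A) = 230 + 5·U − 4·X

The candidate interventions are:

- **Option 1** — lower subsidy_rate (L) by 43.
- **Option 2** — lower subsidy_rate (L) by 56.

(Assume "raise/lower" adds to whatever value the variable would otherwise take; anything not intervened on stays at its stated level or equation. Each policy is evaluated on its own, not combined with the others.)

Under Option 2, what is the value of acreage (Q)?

47

Option 2 (L − 56):
  U = 72
  X = 146
  L = 76 − 56 = 20
  Q = 291 − 72 − 2·146 + 6·20 = 47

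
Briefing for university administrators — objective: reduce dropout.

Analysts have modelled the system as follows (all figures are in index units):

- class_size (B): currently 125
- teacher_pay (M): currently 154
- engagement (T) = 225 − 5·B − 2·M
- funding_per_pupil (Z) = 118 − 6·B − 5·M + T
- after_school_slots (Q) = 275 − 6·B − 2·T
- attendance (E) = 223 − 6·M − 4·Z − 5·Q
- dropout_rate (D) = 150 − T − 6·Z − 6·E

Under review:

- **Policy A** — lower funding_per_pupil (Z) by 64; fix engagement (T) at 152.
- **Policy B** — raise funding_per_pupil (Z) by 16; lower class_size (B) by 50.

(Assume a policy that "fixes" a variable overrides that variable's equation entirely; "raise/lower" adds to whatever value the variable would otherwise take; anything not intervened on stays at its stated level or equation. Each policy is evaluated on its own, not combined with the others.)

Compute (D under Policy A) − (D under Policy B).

-42070

Policy A (Z − 64, T := 152):
  B = 125
  M = 154
  T = 152
  Z = 118 − 6·125 − 5·154 + 152 (−64 from intervention) = -1314
  Q = 275 − 6·125 − 2·152 = -779
  E = 223 − 6·154 − 4·(-1314) − 5·(-779) = 8450
  D = 150 − 152 − 6·(-1314) − 6·8450 = -42818
Policy B (Z + 16, B − 50):
  B = 125 − 50 = 75
  M = 154
  T = 225 − 5·75 − 2·154 = -458
  Z = 118 − 6·75 − 5·154 + (-458) (+16 from intervention) = -1544
  Q = 275 − 6·75 − 2·(-458) = 741
  E = 223 − 6·154 − 4·(-1544) − 5·741 = 1770
  D = 150 − (-458) − 6·(-1544) − 6·1770 = -748
D: -42818 − (-748) = -42070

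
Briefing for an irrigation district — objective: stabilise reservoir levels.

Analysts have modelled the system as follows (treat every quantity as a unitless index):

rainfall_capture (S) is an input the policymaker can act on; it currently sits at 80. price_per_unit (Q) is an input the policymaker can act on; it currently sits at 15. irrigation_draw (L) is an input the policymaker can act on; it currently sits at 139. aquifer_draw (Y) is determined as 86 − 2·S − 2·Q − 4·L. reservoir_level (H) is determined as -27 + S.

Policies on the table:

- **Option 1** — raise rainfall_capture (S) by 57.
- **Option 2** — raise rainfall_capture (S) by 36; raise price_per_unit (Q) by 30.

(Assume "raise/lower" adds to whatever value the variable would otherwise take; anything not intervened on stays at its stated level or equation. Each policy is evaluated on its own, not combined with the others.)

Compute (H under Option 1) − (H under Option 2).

Option 1 (S + 57):
  S = 80 + 57 = 137
  H = -27 + 137 = 110
Option 2 (S + 36, Q + 30):
  S = 80 + 36 = 116
  H = -27 + 116 = 89
H: 110 − 89 = 21

21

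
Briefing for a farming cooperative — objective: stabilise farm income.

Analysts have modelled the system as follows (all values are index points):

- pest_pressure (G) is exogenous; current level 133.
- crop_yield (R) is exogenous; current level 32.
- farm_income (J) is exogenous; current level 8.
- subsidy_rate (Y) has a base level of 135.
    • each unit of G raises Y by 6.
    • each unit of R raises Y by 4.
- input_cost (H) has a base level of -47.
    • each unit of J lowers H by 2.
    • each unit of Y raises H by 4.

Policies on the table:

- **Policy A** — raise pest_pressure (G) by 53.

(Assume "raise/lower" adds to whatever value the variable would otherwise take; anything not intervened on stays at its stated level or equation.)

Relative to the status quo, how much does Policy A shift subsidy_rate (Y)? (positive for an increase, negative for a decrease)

318

Baseline:
  G = 133
  R = 32
  Y = 135 + 6·133 + 4·32 = 1061
Policy A (G + 53):
  G = 133 + 53 = 186
  R = 32
  Y = 135 + 6·186 + 4·32 = 1379
Change in Y: 1379 − 1061 = 318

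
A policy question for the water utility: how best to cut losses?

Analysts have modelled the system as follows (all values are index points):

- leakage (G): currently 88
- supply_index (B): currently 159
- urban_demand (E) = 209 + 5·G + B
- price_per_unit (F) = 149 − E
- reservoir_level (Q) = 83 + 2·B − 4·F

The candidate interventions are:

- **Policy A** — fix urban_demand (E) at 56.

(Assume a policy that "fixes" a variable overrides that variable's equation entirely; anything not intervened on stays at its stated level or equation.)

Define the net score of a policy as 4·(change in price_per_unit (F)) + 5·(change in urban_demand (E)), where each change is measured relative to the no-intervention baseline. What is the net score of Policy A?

-752

Baseline:
  G = 88
  B = 159
  E = 209 + 5·88 + 159 = 808
  F = 149 − 808 = -659
Policy A (E := 56):
  G = 88
  B = 159
  E = 56
  F = 149 − 56 = 93
ΔF = 93 − (-659) = 752; ΔE = 56 − 808 = -752
Score = 4·752 + 5·(-752) = -752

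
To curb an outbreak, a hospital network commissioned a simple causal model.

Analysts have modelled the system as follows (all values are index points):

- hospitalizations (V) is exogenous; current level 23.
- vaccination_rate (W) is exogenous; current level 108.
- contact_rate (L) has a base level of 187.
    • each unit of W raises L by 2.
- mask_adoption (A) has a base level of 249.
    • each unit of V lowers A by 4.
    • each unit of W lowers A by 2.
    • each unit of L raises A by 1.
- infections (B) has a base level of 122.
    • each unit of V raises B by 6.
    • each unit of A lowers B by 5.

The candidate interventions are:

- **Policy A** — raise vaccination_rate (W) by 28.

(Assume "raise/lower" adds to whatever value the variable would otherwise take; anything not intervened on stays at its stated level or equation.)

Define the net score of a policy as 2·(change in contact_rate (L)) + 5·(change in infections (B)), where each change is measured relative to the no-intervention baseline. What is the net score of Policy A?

Baseline:
  V = 23
  W = 108
  L = 187 + 2·108 = 403
  A = 249 − 4·23 − 2·108 + 403 = 344
  B = 122 + 6·23 − 5·344 = -1460
Policy A (W + 28):
  V = 23
  W = 108 + 28 = 136
  L = 187 + 2·136 = 459
  A = 249 − 4·23 − 2·136 + 459 = 344
  B = 122 + 6·23 − 5·344 = -1460
ΔL = 459 − 403 = 56; ΔB = -1460 − (-1460) = 0
Score = 2·56 + 5·0 = 112

112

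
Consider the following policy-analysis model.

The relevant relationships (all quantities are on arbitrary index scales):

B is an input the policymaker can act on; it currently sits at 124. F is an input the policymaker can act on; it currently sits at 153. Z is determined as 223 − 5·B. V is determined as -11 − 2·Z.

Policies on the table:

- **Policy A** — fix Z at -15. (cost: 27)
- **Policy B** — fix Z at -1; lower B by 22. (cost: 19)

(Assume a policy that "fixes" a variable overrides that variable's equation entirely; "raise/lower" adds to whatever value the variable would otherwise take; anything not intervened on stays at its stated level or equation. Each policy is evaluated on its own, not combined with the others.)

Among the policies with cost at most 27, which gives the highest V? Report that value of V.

19

Policy A (Z := -15):
  B = 124
  Z = -15
  V = -11 − 2·(-15) = 19
Policy B (Z := -1, B − 22):
  B = 124 − 22 = 102
  Z = -1
  V = -11 − 2·(-1) = -9
Comparing — Policy A: V=19, Policy B: V=-9. Highest is 19 (Policy A).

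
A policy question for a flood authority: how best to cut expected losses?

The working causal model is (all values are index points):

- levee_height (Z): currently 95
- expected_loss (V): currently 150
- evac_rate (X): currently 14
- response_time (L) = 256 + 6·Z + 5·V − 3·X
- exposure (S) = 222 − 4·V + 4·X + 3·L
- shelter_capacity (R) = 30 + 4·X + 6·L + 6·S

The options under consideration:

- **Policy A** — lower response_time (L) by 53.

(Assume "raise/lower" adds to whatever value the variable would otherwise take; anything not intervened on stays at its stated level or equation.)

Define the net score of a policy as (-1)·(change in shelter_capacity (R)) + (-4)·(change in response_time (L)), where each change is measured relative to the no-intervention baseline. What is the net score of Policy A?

1484

Baseline:
  Z = 95
  V = 150
  X = 14
  L = 256 + 6·95 + 5·150 − 3·14 = 1534
  S = 222 − 4·150 + 4·14 + 3·1534 = 4280
  R = 30 + 4·14 + 6·1534 + 6·4280 = 34970
Policy A (L − 53):
  Z = 95
  V = 150
  X = 14
  L = 256 + 6·95 + 5·150 − 3·14 (−53 from intervention) = 1481
  S = 222 − 4·150 + 4·14 + 3·1481 = 4121
  R = 30 + 4·14 + 6·1481 + 6·4121 = 33698
ΔR = 33698 − 34970 = -1272; ΔL = 1481 − 1534 = -53
Score = (-1)·(-1272) + (-4)·(-53) = 1484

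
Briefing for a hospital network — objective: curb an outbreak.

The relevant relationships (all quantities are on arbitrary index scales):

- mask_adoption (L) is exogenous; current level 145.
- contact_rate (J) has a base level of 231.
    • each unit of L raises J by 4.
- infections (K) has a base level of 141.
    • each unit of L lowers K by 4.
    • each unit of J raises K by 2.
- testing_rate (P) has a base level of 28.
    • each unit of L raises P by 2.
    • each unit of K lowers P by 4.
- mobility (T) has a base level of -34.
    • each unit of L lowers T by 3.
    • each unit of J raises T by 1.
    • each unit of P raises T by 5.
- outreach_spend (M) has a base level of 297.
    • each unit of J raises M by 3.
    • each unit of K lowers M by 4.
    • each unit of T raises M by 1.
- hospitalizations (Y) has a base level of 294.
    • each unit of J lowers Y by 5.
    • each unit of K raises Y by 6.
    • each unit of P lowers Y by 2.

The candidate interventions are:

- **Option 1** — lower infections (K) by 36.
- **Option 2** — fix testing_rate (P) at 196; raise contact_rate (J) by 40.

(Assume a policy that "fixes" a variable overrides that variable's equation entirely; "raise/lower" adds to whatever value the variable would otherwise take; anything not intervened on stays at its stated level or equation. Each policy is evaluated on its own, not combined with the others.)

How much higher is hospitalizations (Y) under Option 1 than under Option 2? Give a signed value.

Option 1 (K − 36):
  L = 145
  J = 231 + 4·145 = 811
  K = 141 − 4·145 + 2·811 (−36 from intervention) = 1147
  P = 28 + 2·145 − 4·1147 = -4270
  Y = 294 − 5·811 + 6·1147 − 2·(-4270) = 11661
Option 2 (P := 196, J + 40):
  L = 145
  J = 231 + 4·145 (+40 from intervention) = 851
  K = 141 − 4·145 + 2·851 = 1263
  P = 196
  Y = 294 − 5·851 + 6·1263 − 2·196 = 3225
Y: 11661 − 3225 = 8436

8436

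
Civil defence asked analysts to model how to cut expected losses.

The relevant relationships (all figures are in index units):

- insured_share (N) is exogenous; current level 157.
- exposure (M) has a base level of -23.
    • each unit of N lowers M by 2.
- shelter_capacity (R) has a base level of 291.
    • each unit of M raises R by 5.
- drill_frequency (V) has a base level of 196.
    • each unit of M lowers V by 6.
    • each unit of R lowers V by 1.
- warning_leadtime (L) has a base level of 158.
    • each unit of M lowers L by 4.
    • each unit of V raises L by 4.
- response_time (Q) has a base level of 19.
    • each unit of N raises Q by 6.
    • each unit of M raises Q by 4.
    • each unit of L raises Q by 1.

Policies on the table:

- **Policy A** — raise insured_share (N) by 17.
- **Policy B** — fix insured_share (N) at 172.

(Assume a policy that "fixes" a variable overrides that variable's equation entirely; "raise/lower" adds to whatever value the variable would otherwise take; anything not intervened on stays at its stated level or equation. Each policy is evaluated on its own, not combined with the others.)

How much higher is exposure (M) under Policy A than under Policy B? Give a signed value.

Policy A (N + 17):
  N = 157 + 17 = 174
  M = -23 − 2·174 = -371
Policy B (N := 172):
  N = 172
  M = -23 − 2·172 = -367
M: -371 − (-367) = -4

-4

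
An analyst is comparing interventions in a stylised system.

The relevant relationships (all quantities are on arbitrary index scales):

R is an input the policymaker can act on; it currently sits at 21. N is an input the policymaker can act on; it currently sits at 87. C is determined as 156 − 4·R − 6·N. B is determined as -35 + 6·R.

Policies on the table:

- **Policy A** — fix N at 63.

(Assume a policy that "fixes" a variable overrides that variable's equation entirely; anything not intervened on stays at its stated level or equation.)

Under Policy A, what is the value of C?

-306

Policy A (N := 63):
  R = 21
  N = 63
  C = 156 − 4·21 − 6·63 = -306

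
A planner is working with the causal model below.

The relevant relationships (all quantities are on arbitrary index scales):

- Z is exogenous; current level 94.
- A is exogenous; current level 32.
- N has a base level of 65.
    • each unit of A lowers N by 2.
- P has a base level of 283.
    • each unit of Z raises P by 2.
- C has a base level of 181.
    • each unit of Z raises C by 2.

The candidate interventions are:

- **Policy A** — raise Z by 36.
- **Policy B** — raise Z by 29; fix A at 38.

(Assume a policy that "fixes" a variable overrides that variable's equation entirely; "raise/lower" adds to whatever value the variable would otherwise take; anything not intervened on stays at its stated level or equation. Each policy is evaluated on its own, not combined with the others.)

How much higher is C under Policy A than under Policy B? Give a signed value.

14

Policy A (Z + 36):
  Z = 94 + 36 = 130
  C = 181 + 2·130 = 441
Policy B (Z + 29, A := 38):
  Z = 94 + 29 = 123
  C = 181 + 2·123 = 427
C: 441 − 427 = 14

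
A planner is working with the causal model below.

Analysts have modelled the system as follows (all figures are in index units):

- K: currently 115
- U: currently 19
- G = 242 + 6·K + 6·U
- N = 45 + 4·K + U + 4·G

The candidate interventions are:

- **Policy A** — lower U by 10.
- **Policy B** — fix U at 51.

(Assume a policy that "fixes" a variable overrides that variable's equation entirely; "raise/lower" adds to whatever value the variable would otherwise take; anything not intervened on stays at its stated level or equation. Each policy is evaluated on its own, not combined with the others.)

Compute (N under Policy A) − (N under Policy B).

-1050

Policy A (U − 10):
  K = 115
  U = 19 − 10 = 9
  G = 242 + 6·115 + 6·9 = 986
  N = 45 + 4·115 + 9 + 4·986 = 4458
Policy B (U := 51):
  K = 115
  U = 51
  G = 242 + 6·115 + 6·51 = 1238
  N = 45 + 4·115 + 51 + 4·1238 = 5508
N: 4458 − 5508 = -1050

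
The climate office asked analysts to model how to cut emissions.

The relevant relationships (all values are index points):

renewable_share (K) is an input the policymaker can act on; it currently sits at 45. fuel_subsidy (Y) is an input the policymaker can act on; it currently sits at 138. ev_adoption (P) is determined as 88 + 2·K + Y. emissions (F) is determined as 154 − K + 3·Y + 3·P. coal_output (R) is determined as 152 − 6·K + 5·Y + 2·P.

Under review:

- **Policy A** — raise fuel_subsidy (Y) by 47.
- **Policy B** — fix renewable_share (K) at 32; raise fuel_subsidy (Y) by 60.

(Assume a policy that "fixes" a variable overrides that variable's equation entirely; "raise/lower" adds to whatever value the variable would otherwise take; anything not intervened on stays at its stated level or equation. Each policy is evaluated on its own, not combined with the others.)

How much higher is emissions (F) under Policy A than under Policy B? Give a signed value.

-13

Policy A (Y + 47):
  K = 45
  Y = 138 + 47 = 185
  P = 88 + 2·45 + 185 = 363
  F = 154 − 45 + 3·185 + 3·363 = 1753
Policy B (K := 32, Y + 60):
  K = 32
  Y = 138 + 60 = 198
  P = 88 + 2·32 + 198 = 350
  F = 154 − 32 + 3·198 + 3·350 = 1766
F: 1753 − 1766 = -13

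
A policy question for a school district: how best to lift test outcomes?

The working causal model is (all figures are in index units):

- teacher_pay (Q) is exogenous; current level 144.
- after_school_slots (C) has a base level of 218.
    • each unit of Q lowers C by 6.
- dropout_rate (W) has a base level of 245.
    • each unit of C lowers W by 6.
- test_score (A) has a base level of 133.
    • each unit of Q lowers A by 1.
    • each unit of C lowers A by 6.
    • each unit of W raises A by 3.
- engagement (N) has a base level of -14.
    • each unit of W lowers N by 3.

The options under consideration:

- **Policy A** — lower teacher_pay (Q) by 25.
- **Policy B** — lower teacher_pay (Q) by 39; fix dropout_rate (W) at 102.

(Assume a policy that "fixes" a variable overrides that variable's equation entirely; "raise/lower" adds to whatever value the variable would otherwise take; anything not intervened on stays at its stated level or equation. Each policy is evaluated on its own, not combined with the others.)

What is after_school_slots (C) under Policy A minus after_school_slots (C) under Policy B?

-84

Policy A (Q − 25):
  Q = 144 − 25 = 119
  C = 218 − 6·119 = -496
Policy B (Q − 39, W := 102):
  Q = 144 − 39 = 105
  C = 218 − 6·105 = -412
C: -496 − (-412) = -84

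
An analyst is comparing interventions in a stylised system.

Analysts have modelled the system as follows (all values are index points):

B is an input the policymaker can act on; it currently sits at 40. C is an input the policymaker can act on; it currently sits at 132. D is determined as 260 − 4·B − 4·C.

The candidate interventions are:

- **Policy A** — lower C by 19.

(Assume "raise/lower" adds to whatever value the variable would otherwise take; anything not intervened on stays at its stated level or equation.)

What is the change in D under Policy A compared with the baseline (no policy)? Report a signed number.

76

Baseline:
  B = 40
  C = 132
  D = 260 − 4·40 − 4·132 = -428
Policy A (C − 19):
  B = 40
  C = 132 − 19 = 113
  D = 260 − 4·40 − 4·113 = -352
Change in D: -352 − (-428) = 76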